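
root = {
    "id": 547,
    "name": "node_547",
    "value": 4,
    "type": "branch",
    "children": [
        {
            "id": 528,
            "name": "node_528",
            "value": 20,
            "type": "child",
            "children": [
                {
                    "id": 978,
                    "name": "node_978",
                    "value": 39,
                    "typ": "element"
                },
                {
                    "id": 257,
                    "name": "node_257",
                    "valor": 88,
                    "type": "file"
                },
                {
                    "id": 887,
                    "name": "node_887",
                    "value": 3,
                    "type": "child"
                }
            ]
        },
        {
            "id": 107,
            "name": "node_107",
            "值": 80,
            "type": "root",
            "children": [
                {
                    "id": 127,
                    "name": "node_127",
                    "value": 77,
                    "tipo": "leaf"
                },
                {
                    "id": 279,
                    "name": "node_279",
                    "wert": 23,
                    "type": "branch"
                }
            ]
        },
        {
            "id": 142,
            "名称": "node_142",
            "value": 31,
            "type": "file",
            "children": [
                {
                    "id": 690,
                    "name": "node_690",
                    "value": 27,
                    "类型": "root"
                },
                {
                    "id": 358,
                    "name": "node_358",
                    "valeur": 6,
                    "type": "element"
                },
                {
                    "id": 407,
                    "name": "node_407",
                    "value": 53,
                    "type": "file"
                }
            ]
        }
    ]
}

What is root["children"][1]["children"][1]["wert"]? 23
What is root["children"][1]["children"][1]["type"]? "branch"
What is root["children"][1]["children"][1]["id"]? 279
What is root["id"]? 547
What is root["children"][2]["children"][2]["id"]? 407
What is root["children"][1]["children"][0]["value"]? 77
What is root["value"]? 4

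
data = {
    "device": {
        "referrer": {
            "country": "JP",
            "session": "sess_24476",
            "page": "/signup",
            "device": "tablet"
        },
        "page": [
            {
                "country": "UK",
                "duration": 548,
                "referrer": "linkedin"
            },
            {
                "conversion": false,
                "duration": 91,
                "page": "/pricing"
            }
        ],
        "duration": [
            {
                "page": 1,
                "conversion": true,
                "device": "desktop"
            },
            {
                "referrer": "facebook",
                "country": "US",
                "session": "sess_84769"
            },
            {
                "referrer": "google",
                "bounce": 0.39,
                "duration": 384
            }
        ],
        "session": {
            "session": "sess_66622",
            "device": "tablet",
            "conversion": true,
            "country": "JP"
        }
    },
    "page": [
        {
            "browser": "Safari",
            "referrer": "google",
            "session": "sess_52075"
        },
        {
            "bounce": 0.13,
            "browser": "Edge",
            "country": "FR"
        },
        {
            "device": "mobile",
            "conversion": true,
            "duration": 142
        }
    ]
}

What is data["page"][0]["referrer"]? "google"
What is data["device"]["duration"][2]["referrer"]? "google"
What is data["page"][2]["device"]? "mobile"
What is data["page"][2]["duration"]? 142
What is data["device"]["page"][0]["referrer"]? "linkedin"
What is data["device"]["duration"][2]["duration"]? 384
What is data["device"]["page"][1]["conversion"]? False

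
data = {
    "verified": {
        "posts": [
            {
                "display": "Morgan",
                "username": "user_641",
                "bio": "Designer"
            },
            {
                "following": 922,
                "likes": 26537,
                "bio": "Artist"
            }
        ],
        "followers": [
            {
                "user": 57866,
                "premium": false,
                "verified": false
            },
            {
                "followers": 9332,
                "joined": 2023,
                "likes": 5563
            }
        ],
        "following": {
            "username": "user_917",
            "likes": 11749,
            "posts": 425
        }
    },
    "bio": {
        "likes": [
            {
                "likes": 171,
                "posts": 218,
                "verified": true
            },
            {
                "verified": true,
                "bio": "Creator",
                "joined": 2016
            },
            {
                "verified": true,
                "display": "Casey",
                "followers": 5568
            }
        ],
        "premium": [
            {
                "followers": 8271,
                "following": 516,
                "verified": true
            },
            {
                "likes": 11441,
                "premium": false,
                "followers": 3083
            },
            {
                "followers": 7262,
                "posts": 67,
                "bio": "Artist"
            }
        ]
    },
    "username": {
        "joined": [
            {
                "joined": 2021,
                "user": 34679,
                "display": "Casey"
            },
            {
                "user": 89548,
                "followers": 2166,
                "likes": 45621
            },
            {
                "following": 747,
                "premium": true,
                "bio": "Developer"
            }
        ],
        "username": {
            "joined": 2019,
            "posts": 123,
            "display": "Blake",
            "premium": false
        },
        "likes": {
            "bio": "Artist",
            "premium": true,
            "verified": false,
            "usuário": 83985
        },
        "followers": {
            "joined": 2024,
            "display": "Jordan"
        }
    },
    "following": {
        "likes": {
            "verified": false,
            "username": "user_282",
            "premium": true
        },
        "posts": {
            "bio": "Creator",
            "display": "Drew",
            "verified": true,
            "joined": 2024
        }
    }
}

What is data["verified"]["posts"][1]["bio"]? "Artist"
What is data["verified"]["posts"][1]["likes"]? 26537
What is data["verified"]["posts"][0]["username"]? "user_641"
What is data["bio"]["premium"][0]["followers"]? 8271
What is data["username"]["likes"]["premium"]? True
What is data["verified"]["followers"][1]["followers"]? 9332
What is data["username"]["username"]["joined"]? 2019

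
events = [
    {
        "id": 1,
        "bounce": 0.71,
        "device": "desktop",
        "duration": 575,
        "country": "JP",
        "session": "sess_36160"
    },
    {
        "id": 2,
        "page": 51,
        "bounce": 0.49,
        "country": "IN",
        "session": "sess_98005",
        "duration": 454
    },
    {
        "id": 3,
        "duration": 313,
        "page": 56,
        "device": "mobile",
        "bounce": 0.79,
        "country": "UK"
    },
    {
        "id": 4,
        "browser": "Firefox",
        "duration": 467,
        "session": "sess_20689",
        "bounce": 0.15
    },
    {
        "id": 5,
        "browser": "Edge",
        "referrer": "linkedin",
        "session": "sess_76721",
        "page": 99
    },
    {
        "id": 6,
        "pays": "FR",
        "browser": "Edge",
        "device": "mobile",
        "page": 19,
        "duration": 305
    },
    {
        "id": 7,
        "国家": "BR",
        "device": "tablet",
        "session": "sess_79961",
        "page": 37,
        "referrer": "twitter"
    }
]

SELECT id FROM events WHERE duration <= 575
[1, 2, 3, 4, 6]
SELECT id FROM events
[1, 2, 3, 4, 5, 6, 7]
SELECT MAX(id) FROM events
7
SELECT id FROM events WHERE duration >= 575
[1]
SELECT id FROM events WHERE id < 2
[1]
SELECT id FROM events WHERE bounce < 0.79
[1, 2, 4]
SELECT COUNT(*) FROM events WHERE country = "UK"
1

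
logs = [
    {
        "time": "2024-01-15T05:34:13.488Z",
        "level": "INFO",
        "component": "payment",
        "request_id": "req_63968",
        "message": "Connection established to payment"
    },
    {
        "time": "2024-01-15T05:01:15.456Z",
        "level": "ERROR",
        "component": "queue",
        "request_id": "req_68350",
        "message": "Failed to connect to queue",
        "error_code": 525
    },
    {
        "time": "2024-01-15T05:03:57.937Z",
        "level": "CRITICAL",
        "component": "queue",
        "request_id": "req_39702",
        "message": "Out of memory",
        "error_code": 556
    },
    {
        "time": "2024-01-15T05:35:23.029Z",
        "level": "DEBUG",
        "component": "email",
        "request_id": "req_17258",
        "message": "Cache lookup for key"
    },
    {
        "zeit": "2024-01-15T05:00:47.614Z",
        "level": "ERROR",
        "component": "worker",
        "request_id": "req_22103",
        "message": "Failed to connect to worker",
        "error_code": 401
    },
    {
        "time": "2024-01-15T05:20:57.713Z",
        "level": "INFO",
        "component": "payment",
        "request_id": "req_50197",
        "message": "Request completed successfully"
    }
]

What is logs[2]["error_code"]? 556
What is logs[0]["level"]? "INFO"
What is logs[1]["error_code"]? 525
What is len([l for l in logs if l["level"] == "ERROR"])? 2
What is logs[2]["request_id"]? "req_39702"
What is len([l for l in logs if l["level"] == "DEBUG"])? 1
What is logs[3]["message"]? "Cache lookup for key"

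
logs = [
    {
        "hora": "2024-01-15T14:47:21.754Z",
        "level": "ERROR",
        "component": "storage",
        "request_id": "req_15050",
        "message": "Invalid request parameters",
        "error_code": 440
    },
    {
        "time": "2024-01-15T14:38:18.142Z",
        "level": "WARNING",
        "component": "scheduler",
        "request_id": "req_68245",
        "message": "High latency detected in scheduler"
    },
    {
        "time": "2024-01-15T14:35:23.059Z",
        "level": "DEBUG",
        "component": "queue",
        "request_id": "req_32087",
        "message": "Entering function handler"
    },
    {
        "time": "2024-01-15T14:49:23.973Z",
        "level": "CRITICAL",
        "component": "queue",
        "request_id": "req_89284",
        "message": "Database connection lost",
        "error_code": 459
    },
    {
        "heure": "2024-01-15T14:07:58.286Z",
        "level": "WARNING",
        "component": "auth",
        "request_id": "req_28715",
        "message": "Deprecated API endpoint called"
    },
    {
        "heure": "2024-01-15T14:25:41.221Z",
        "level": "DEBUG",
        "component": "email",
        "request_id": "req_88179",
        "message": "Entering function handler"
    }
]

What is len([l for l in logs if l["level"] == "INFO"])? 0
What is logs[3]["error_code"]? 459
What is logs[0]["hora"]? "2024-01-15T14:47:21.754Z"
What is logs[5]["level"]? "DEBUG"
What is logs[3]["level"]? "CRITICAL"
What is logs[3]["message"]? "Database connection lost"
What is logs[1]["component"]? "scheduler"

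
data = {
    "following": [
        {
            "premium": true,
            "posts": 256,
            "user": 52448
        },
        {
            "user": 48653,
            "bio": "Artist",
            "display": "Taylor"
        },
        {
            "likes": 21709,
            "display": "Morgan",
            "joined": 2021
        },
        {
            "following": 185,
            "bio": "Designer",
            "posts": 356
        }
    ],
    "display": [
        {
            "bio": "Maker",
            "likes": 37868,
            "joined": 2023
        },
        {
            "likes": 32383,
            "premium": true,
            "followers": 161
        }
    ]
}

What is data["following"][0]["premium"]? True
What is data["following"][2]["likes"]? 21709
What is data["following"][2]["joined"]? 2021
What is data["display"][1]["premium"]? True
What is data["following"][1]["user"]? 48653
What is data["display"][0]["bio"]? "Maker"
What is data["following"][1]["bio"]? "Artist"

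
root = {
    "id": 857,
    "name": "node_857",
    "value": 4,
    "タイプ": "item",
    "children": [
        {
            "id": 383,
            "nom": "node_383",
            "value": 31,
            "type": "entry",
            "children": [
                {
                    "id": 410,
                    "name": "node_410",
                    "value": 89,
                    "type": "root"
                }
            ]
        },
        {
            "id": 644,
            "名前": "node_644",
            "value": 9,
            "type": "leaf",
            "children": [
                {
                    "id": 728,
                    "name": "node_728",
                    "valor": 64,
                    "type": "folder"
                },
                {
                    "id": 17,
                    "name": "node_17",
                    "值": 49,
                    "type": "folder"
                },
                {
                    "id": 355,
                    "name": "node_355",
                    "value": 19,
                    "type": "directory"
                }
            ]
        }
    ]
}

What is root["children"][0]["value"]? 31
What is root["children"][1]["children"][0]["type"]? "folder"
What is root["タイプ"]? "item"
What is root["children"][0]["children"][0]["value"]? 89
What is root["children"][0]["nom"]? "node_383"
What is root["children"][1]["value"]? 9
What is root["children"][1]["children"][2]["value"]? 19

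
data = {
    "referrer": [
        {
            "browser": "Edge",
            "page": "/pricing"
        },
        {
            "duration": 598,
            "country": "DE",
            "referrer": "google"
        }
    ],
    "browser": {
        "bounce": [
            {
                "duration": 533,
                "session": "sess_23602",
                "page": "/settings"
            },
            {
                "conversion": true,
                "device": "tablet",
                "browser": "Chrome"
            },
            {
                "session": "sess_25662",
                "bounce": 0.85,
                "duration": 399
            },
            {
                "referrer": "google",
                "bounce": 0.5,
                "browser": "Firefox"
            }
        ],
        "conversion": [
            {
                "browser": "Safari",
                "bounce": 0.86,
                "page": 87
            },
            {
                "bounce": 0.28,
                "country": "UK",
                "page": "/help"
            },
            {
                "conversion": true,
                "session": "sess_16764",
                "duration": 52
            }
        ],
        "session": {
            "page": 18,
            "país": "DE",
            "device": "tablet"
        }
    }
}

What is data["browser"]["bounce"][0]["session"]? "sess_23602"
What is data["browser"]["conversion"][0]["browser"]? "Safari"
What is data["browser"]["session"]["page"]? 18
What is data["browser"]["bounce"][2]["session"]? "sess_25662"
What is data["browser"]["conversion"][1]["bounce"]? 0.28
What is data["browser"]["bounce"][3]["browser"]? "Firefox"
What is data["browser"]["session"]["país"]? "DE"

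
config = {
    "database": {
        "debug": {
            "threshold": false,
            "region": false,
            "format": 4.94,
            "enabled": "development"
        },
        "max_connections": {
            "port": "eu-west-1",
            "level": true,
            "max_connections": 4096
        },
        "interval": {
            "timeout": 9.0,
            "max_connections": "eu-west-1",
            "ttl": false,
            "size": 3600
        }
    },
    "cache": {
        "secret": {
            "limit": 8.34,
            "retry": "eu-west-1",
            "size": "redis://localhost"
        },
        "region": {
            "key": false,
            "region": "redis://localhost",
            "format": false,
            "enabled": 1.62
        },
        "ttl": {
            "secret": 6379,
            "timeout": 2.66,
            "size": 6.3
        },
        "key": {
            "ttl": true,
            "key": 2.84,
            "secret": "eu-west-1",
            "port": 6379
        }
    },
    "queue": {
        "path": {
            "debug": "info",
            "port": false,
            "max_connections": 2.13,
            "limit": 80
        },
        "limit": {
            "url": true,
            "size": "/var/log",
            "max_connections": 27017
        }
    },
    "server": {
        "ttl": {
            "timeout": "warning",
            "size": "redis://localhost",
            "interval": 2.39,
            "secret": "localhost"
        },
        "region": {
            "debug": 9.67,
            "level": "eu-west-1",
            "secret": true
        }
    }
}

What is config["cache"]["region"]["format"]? False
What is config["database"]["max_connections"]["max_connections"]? 4096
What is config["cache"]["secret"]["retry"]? "eu-west-1"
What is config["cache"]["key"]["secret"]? "eu-west-1"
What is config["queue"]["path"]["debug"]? "info"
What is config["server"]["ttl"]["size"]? "redis://localhost"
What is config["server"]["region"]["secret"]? True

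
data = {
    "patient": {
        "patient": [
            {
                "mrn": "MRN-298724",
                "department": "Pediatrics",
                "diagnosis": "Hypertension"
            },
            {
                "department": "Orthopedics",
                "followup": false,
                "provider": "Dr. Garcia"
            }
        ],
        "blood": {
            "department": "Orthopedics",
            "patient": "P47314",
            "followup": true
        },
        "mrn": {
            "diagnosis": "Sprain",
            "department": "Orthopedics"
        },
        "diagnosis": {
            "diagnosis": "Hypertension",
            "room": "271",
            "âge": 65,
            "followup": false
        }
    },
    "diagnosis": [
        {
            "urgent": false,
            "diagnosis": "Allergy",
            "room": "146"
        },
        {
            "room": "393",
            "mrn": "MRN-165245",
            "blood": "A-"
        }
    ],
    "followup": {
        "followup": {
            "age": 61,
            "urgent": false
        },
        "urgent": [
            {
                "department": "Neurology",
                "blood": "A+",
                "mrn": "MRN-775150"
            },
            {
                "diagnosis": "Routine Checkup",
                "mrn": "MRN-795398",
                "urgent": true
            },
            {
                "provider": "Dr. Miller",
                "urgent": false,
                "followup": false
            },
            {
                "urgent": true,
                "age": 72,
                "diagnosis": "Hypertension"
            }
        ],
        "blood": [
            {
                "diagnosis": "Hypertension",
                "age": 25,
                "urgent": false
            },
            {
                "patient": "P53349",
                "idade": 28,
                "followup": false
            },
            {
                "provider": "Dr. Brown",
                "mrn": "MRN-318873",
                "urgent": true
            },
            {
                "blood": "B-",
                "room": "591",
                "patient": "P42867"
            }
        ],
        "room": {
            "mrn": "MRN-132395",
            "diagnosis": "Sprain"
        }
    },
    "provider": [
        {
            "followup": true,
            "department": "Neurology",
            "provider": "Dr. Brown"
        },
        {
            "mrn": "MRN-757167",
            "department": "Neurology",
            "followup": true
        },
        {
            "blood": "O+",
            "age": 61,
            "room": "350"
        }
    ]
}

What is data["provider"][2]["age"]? 61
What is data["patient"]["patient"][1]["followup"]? False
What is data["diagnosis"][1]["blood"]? "A-"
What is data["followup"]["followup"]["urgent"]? False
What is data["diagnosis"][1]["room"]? "393"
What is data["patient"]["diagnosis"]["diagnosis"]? "Hypertension"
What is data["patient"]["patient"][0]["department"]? "Pediatrics"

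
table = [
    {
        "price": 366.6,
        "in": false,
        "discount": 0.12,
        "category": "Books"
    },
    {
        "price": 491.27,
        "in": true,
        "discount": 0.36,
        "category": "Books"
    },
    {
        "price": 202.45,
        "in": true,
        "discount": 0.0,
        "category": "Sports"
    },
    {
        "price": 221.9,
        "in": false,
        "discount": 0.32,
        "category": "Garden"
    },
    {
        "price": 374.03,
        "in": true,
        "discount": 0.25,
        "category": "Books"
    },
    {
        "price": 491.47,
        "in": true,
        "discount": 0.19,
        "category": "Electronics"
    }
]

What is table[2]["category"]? "Sports"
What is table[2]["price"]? 202.45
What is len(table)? 6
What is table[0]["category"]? "Books"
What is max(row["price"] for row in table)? 491.47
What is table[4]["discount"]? 0.25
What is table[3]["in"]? False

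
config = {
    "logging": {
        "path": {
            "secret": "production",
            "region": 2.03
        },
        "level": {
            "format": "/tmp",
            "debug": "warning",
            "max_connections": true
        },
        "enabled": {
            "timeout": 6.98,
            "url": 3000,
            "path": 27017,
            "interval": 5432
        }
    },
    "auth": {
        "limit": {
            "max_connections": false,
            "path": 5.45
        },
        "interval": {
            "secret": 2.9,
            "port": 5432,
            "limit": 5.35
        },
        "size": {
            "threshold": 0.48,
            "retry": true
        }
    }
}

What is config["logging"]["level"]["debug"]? "warning"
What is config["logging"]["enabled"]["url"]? 3000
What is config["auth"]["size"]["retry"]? True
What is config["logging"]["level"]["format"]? "/tmp"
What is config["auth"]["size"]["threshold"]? 0.48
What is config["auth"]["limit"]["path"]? 5.45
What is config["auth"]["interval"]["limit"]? 5.35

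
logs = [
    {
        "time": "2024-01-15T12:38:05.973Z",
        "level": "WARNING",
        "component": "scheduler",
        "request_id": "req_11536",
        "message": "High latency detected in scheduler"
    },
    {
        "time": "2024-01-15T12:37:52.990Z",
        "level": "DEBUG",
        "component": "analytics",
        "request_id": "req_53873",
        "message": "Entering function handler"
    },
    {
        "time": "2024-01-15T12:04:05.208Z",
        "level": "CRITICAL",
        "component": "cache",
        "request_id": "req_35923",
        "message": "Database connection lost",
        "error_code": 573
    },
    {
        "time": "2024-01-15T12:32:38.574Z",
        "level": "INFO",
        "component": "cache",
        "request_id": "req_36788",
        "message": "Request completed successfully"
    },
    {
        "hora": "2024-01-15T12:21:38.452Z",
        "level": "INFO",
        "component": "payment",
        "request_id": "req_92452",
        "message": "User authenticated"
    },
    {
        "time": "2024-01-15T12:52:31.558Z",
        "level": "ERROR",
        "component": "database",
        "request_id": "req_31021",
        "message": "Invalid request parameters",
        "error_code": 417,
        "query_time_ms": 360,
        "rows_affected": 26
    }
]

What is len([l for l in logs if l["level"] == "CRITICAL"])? 1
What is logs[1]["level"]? "DEBUG"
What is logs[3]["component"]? "cache"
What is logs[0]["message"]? "High latency detected in scheduler"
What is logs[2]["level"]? "CRITICAL"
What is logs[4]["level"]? "INFO"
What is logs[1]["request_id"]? "req_53873"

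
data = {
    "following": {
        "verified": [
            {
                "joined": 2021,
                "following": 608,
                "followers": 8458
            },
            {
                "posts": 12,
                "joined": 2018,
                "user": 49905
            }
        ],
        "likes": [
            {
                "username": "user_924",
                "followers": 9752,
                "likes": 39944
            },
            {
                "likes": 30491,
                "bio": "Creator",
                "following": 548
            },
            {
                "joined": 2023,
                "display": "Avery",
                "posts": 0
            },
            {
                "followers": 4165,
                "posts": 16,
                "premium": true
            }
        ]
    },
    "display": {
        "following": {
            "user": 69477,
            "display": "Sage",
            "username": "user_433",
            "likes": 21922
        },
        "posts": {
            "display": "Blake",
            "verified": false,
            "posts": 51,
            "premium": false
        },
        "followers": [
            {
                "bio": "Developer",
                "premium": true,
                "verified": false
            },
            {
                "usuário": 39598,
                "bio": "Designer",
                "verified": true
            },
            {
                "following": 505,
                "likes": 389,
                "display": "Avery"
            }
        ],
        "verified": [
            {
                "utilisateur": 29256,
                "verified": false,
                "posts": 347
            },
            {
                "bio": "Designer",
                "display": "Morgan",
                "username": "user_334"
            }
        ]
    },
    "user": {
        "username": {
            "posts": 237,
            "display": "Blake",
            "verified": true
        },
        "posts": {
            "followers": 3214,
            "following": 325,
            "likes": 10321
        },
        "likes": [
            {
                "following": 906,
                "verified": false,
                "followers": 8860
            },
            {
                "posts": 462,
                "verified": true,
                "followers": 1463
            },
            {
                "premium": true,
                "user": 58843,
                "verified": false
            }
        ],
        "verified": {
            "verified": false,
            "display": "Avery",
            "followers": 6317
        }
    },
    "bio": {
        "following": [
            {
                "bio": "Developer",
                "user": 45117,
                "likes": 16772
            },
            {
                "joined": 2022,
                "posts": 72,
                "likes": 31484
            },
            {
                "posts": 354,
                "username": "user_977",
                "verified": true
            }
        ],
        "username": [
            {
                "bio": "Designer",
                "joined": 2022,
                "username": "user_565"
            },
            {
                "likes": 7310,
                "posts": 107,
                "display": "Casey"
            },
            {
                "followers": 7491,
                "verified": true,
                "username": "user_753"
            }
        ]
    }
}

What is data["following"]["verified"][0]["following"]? 608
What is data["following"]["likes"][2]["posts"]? 0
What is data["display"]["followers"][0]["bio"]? "Developer"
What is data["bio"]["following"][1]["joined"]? 2022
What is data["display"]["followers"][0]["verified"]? False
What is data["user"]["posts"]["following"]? 325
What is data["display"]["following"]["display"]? "Sage"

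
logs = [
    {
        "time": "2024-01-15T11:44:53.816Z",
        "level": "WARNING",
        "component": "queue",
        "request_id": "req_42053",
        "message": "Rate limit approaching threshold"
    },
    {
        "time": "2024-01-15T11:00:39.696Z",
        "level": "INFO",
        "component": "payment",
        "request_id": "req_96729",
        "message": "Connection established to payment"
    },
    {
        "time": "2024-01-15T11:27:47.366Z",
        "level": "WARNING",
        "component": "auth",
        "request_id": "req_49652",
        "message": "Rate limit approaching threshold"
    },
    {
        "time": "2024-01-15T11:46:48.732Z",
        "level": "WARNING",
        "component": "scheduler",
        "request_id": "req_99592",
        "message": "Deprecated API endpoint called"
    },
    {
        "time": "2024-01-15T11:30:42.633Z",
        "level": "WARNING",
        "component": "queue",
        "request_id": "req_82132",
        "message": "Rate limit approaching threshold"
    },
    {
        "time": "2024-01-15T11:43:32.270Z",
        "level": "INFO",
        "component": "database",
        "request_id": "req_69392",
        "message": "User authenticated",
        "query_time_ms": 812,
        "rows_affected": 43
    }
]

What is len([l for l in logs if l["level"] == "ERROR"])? 0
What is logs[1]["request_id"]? "req_96729"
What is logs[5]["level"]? "INFO"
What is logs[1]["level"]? "INFO"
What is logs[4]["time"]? "2024-01-15T11:30:42.633Z"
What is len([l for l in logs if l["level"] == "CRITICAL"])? 0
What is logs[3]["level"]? "WARNING"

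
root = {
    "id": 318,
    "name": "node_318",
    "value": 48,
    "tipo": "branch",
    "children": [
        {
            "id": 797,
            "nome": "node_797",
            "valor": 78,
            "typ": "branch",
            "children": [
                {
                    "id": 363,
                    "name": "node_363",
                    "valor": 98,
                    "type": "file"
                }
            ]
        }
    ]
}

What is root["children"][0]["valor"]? 78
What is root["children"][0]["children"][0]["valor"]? 98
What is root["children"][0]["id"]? 797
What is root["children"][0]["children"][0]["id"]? 363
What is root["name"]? "node_318"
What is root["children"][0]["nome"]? "node_797"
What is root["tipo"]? "branch"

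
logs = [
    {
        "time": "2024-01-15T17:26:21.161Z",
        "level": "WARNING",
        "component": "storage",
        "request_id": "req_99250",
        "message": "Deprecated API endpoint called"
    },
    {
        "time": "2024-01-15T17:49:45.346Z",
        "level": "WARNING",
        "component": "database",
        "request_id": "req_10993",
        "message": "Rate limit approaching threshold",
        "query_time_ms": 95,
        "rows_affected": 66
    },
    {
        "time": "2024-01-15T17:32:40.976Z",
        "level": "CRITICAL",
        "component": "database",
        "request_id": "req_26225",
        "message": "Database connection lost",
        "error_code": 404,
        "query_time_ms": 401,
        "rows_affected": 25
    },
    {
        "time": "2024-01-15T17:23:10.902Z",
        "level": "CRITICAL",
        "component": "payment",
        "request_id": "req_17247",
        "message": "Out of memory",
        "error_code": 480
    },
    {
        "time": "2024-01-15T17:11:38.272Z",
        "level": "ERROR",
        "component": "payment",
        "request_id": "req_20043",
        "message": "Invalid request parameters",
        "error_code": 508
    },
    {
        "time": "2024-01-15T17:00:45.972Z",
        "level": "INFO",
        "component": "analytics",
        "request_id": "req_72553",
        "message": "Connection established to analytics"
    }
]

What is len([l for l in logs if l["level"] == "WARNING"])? 2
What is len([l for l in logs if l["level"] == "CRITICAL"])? 2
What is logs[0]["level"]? "WARNING"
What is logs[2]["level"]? "CRITICAL"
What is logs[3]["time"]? "2024-01-15T17:23:10.902Z"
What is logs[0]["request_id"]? "req_99250"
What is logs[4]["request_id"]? "req_20043"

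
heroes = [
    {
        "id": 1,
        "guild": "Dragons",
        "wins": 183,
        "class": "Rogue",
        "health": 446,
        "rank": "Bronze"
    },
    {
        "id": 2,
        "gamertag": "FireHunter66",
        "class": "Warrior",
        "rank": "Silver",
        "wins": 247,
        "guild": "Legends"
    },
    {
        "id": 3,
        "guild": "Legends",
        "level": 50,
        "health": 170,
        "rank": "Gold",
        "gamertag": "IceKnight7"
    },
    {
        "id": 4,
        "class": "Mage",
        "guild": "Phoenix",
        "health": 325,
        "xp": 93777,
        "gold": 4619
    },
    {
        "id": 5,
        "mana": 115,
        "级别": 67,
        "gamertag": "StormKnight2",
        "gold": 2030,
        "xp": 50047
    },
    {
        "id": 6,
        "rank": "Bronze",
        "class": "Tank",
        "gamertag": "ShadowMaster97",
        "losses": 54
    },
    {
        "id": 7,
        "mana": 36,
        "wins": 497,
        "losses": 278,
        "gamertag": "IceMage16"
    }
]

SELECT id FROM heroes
[1, 2, 3, 4, 5, 6, 7]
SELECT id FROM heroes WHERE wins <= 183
[1]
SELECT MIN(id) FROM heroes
1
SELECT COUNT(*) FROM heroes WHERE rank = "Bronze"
2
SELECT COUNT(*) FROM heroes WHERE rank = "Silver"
1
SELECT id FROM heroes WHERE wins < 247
[1]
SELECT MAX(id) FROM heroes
7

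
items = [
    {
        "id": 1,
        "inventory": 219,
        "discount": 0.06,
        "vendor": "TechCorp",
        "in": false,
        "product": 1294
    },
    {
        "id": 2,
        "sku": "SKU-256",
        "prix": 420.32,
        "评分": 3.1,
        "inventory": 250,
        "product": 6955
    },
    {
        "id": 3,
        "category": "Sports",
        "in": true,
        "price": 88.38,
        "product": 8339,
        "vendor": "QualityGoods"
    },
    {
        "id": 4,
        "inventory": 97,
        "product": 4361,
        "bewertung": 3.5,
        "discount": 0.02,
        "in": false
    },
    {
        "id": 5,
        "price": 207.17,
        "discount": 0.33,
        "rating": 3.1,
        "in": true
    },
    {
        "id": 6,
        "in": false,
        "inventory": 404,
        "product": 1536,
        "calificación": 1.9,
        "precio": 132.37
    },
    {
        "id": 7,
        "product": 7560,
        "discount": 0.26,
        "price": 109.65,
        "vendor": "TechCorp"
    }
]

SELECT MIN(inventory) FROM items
97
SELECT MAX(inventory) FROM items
404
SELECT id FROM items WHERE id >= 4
[4, 5, 6, 7]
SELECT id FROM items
[1, 2, 3, 4, 5, 6, 7]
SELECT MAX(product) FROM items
8339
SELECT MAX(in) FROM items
True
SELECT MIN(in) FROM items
False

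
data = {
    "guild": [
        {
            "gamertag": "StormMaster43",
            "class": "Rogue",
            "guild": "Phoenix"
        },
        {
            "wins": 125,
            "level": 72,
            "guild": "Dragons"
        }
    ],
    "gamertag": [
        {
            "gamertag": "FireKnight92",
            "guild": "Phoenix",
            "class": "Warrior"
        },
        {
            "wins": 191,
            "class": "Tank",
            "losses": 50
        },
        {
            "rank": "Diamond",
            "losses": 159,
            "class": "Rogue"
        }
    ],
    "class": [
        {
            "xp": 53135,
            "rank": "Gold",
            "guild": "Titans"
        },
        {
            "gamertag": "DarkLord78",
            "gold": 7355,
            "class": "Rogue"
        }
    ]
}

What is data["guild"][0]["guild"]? "Phoenix"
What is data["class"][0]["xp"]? 53135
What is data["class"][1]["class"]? "Rogue"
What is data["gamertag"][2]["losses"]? 159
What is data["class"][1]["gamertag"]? "DarkLord78"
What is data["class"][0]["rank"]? "Gold"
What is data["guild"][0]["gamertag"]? "StormMaster43"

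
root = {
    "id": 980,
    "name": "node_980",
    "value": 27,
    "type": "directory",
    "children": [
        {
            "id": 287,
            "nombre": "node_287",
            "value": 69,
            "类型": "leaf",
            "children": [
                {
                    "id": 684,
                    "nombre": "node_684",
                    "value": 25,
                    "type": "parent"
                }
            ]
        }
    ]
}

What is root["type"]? "directory"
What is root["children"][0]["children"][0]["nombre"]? "node_684"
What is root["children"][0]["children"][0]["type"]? "parent"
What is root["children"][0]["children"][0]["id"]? 684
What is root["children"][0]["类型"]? "leaf"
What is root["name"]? "node_980"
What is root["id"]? 980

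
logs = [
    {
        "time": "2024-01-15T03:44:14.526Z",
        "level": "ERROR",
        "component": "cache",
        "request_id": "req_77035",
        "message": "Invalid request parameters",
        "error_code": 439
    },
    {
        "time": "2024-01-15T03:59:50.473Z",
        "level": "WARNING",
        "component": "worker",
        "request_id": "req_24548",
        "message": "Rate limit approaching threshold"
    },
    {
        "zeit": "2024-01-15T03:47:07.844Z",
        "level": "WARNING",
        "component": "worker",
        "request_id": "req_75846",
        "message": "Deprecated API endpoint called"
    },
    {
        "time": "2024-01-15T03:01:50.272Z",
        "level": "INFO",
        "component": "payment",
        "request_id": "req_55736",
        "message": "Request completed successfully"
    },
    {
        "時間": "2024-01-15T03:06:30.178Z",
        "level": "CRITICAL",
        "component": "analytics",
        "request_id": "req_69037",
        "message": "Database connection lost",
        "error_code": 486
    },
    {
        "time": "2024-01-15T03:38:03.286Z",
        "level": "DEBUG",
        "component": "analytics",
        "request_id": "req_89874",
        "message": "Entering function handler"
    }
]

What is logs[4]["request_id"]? "req_69037"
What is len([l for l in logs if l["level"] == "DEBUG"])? 1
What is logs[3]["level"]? "INFO"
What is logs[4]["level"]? "CRITICAL"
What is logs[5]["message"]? "Entering function handler"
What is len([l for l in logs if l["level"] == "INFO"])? 1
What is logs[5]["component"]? "analytics"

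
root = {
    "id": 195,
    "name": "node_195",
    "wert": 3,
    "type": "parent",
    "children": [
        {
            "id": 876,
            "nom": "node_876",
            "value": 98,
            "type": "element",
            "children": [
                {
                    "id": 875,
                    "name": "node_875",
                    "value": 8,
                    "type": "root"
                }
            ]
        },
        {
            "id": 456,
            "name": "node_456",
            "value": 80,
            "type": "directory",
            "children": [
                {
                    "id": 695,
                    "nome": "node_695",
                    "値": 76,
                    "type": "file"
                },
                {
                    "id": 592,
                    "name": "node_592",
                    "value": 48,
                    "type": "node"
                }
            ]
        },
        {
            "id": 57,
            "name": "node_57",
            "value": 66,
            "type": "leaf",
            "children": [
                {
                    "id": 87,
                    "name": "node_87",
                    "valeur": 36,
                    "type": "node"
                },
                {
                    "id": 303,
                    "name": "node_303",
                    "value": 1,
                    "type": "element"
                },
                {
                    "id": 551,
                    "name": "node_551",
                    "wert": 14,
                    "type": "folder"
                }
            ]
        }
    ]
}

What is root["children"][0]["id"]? 876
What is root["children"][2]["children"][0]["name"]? "node_87"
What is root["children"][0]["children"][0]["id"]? 875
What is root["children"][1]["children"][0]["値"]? 76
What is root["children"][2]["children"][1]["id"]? 303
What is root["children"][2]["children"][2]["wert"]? 14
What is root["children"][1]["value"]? 80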